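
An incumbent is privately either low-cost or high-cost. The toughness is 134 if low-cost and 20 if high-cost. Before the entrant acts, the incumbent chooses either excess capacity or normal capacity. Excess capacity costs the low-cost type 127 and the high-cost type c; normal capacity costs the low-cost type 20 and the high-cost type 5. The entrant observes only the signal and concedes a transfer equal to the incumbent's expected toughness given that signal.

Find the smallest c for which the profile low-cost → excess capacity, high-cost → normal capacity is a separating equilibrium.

Under separation: excess capacity → low-cost (pays 134); normal capacity → high-cost (pays 20).
Low-cost: 134 − 127 = 7 ≥ 20 − 20 = 0. Holds regardless of c. ✓
High-cost: 20 − 5 ≥ 134 − c, so c ≥ 134 − 15 = 119.

119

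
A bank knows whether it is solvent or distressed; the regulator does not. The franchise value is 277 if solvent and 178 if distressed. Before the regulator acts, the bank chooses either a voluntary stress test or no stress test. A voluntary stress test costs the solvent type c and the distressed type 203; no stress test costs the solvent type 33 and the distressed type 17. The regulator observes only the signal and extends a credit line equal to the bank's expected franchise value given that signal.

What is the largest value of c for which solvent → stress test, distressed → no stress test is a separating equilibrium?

132

Under separation: stress test → solvent (pays 277); no stress test → distressed (pays 178).
Distressed: 178 − 17 = 161 ≥ 277 − 203 = 74. Holds regardless of c. ✓
Solvent: 277 − c ≥ 178 − 33, so c ≤ 277 − 145 = 132.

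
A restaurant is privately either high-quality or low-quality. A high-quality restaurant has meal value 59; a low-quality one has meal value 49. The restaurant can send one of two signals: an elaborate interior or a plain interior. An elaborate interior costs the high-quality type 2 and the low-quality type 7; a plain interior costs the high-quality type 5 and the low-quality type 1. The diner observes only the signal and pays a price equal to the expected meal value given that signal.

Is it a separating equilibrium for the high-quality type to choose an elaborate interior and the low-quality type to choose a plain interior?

No

Under separation the diner infers type exactly: elaborate interior → high-quality (pays 59), plain interior → low-quality (pays 49).
High-quality: elaborate interior gives 59 − 2 = 57; plain interior gives 49 − 5 = 44. No deviation. ✓
Low-quality: plain interior gives 49 − 1 = 48; elaborate interior gives 59 − 7 = 52. Would deviate. ✗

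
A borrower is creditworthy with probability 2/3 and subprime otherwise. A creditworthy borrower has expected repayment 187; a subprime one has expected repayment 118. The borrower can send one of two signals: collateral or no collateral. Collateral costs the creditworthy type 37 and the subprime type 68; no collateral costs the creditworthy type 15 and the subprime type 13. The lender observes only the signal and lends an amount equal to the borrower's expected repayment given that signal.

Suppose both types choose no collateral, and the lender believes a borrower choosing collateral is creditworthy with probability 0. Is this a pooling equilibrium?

On the equilibrium path (no collateral) the lender holds the prior 2/3 and pays 2/3·187 + 1/3·118 = 164. Off-path (collateral) belief 0 gives 0·187 + 1·118 = 118.
Creditworthy: no collateral gives 164 − 15 = 149; collateral gives 118 − 37 = 81. Stays. ✓
Subprime: no collateral gives 164 − 13 = 151; collateral gives 118 − 68 = 50. Stays. ✓
Beliefs are Bayes-consistent on-path and both types best-respond.

Yes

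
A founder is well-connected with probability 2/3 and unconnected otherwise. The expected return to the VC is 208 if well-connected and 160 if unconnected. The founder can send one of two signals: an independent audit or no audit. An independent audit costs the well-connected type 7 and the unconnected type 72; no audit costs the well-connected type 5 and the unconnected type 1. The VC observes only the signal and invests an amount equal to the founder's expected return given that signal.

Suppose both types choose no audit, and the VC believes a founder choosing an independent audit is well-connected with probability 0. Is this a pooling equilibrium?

Yes

On the equilibrium path (no audit) the VC holds the prior 2/3 and pays 2/3·208 + 1/3·160 = 192. Off-path (audit) belief 0 gives 0·208 + 1·160 = 160.
Well-connected: no audit gives 192 − 5 = 187; audit gives 160 − 7 = 153. Stays. ✓
Unconnected: no audit gives 192 − 1 = 191; audit gives 160 − 72 = 88. Stays. ✓
Beliefs are Bayes-consistent on-path and both types best-respond.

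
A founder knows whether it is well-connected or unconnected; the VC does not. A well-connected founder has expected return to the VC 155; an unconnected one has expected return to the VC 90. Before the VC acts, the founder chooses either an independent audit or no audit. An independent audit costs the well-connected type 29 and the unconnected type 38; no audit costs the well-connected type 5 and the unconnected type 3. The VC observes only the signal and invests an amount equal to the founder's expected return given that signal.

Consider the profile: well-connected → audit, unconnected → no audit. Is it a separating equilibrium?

No

If types separate, audit earns payment 155 and no audit earns 90.
Well-connected: audit gives 155 − 29 = 126; no audit gives 90 − 5 = 85. No deviation. ✓
Unconnected: no audit gives 90 − 3 = 87; audit gives 155 − 38 = 117. Would deviate. ✗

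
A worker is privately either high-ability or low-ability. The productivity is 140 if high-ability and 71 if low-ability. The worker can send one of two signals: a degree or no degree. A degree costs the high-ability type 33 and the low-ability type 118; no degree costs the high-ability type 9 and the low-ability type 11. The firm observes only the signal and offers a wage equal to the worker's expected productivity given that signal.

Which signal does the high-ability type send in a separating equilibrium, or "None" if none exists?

Try high-ability → degree, low-ability → no degree:
  Under separation the firm infers type exactly: degree → high-ability (pays 140), no degree → low-ability (pays 71).
  High-ability: degree gives 140 − 33 = 107; no degree gives 71 − 9 = 62. No deviation. ✓
  Low-ability: no degree gives 71 − 11 = 60; degree gives 140 − 118 = 22. No deviation. ✓
Both hold — the high-ability type sends degree.

degree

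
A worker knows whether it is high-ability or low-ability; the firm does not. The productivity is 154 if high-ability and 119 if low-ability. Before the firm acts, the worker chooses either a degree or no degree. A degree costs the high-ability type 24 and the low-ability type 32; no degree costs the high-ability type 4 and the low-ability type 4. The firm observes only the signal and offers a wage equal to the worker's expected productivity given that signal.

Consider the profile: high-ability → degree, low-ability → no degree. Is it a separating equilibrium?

Under separation the firm infers type exactly: degree → high-ability (pays 154), no degree → low-ability (pays 119).
High-ability: degree gives 154 − 24 = 130; no degree gives 119 − 4 = 115. No deviation. ✓
Low-ability: no degree gives 119 − 4 = 115; degree gives 154 − 32 = 122. Would deviate. ✗

No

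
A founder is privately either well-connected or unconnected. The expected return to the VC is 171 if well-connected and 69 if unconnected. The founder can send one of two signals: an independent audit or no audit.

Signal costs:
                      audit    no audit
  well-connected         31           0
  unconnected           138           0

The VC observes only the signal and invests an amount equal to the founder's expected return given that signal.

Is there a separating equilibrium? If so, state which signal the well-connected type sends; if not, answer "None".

Try well-connected → audit, unconnected → no audit:
  If types separate, audit earns payment 171 and no audit earns 69.
  Well-connected: audit gives 171 − 31 = 140; no audit gives 69 − 0 = 69. No deviation. ✓
  Unconnected: no audit gives 69 − 0 = 69; audit gives 171 − 138 = 33. No deviation. ✓
Both hold — the well-connected type sends audit.

audit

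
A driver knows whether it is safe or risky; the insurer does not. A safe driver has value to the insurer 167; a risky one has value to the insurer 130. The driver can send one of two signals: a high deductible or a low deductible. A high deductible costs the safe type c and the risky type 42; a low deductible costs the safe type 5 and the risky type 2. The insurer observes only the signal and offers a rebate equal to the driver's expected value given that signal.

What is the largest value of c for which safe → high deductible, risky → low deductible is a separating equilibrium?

Under separation: high deductible → safe (pays 167); low deductible → risky (pays 130).
Risky: 130 − 2 = 128 ≥ 167 − 42 = 125. Holds regardless of c. ✓
Safe: 167 − c ≥ 130 − 5, so c ≤ 167 − 125 = 42.

42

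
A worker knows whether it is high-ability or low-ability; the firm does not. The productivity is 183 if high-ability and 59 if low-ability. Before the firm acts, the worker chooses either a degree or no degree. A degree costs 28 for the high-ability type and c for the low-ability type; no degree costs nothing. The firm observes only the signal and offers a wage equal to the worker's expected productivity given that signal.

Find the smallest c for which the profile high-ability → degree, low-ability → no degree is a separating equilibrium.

124

Under separation: degree → high-ability (pays 183); no degree → low-ability (pays 59).
High-ability: 183 − 28 = 155 ≥ 59 − 0 = 59. Holds regardless of c. ✓
Low-ability: 59 − 0 ≥ 183 − c, so c ≥ 183 − 59 = 124.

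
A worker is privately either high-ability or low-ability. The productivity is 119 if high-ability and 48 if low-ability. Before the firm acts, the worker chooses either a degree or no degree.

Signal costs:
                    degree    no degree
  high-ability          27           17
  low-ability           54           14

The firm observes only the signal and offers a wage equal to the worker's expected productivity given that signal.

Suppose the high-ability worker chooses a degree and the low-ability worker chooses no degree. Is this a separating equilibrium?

Under separation the firm infers type exactly: degree → high-ability (pays 119), no degree → low-ability (pays 48).
High-ability: degree gives 119 − 27 = 92; no degree gives 48 − 17 = 31. No deviation. ✓
Low-ability: no degree gives 48 − 14 = 34; degree gives 119 − 54 = 65. Would deviate. ✗

No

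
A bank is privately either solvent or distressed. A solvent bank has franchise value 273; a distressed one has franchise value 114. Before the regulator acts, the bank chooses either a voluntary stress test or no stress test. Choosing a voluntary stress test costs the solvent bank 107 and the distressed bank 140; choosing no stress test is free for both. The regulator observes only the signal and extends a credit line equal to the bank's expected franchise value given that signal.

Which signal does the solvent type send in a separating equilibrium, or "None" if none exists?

None

Try solvent → stress test, distressed → no stress test:
  If types separate, stress test earns payment 273 and no stress test earns 114.
  Solvent: stress test gives 273 − 107 = 166; no stress test gives 114 − 0 = 114. No deviation. ✓
  Distressed: no stress test gives 114 − 0 = 114; stress test gives 273 − 140 = 133. Would deviate. ✗
Try solvent → no stress test, distressed → stress test:
  If types separate, no stress test earns payment 273 and stress test earns 114.
  Solvent: no stress test gives 273 − 0 = 273; stress test gives 114 − 107 = 7. No deviation. ✓
  Distressed: stress test gives 114 − 140 = -26; no stress test gives 273 − 0 = 273. Would deviate. ✗
Neither assignment is incentive-compatible.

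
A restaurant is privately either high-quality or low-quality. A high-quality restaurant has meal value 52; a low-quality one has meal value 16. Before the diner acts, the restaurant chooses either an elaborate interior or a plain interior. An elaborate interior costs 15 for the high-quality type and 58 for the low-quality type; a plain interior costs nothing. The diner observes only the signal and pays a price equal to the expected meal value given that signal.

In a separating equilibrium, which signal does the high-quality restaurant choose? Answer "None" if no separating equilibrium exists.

elaborate interior

Try high-quality → elaborate interior, low-quality → plain interior:
  If types separate, elaborate interior earns payment 52 and plain interior earns 16.
  High-quality: elaborate interior gives 52 − 15 = 37; plain interior gives 16 − 0 = 16. No deviation. ✓
  Low-quality: plain interior gives 16 − 0 = 16; elaborate interior gives 52 − 58 = -6. No deviation. ✓
Both hold — the high-quality type sends elaborate interior.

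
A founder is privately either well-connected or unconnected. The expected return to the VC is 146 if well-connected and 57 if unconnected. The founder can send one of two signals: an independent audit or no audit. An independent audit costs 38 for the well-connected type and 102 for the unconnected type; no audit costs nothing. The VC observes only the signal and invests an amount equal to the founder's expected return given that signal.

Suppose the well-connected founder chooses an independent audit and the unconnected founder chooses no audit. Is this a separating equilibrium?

Under separation the VC infers type exactly: audit → well-connected (pays 146), no audit → unconnected (pays 57).
Well-connected: audit gives 146 − 38 = 108; no audit gives 57 − 0 = 57. No deviation. ✓
Unconnected: no audit gives 57 − 0 = 57; audit gives 146 − 102 = 44. No deviation. ✓
Neither type gains from mimicking the other.

Yes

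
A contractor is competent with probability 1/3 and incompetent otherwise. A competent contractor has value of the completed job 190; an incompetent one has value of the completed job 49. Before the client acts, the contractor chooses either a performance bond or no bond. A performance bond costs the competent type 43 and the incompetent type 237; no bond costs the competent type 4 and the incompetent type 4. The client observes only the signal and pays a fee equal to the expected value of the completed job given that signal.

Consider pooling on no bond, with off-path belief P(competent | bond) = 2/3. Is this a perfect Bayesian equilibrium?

On the equilibrium path (no bond) the client holds the prior 1/3 and pays 1/3·190 + 2/3·49 = 96. Off-path (bond) belief 2/3 gives 2/3·190 + 1/3·49 = 143.
Competent: no bond gives 96 − 4 = 92; bond gives 143 − 43 = 100. Deviates. ✗
Incompetent: no bond gives 96 − 4 = 92; bond gives 143 − 237 = -94. Stays. ✓

No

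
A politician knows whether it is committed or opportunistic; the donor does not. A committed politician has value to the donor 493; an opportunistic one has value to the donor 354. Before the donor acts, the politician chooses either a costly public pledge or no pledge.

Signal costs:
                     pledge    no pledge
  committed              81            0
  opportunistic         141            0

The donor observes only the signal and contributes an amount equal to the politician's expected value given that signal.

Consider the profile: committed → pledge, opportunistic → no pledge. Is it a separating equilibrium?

If types separate, pledge earns payment 493 and no pledge earns 354.
Committed: pledge gives 493 − 81 = 412; no pledge gives 354 − 0 = 354. No deviation. ✓
Opportunistic: no pledge gives 354 − 0 = 354; pledge gives 493 − 141 = 352. No deviation. ✓
Both incentive constraints hold.

Yes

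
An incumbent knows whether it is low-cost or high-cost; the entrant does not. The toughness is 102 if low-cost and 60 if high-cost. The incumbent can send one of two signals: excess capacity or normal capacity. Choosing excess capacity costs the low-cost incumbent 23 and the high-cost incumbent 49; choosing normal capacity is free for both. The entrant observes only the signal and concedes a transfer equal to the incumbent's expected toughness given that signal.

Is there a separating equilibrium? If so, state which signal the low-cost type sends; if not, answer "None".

excess capacity

Try low-cost → excess capacity, high-cost → normal capacity:
  Under separation the entrant infers type exactly: excess capacity → low-cost (pays 102), normal capacity → high-cost (pays 60).
  Low-cost: excess capacity gives 102 − 23 = 79; normal capacity gives 60 − 0 = 60. No deviation. ✓
  High-cost: normal capacity gives 60 − 0 = 60; excess capacity gives 102 − 49 = 53. No deviation. ✓
Both hold — the low-cost type sends excess capacity.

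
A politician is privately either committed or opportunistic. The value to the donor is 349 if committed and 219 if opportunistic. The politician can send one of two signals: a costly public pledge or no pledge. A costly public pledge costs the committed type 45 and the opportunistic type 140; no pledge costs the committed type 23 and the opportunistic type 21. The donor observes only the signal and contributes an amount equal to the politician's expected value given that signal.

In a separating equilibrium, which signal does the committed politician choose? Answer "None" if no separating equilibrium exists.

Try committed → pledge, opportunistic → no pledge:
  If types separate, pledge earns payment 349 and no pledge earns 219.
  Committed: pledge gives 349 − 45 = 304; no pledge gives 219 − 23 = 196. No deviation. ✓
  Opportunistic: no pledge gives 219 − 21 = 198; pledge gives 349 − 140 = 209. Would deviate. ✗
Try committed → no pledge, opportunistic → pledge:
  If types separate, no pledge earns payment 349 and pledge earns 219.
  Committed: no pledge gives 349 − 23 = 326; pledge gives 219 − 45 = 174. No deviation. ✓
  Opportunistic: pledge gives 219 − 140 = 79; no pledge gives 349 − 21 = 328. Would deviate. ✗
Neither assignment is incentive-compatible.

None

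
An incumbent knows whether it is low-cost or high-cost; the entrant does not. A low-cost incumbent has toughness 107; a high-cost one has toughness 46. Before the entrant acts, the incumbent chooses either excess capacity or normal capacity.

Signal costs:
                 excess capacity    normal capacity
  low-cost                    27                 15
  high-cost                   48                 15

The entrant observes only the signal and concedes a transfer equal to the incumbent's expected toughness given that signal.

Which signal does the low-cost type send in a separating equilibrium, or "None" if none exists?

None

Try low-cost → excess capacity, high-cost → normal capacity:
  If types separate, excess capacity earns payment 107 and normal capacity earns 46.
  Low-cost: excess capacity gives 107 − 27 = 80; normal capacity gives 46 − 15 = 31. No deviation. ✓
  High-cost: normal capacity gives 46 − 15 = 31; excess capacity gives 107 − 48 = 59. Would deviate. ✗
Try low-cost → normal capacity, high-cost → excess capacity:
  If types separate, normal capacity earns payment 107 and excess capacity earns 46.
  Low-cost: normal capacity gives 107 − 15 = 92; excess capacity gives 46 − 27 = 19. No deviation. ✓
  High-cost: excess capacity gives 46 − 48 = -2; normal capacity gives 107 − 15 = 92. Would deviate. ✗
Neither assignment is incentive-compatible.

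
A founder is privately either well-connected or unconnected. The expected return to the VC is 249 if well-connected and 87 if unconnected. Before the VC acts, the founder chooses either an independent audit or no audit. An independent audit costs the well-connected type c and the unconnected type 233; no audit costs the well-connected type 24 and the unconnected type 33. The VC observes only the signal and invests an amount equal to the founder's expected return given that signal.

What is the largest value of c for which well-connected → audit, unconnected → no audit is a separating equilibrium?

Under separation: audit → well-connected (pays 249); no audit → unconnected (pays 87).
Unconnected: 87 − 33 = 54 ≥ 249 − 233 = 16. Holds regardless of c. ✓
Well-connected: 249 − c ≥ 87 − 24, so c ≤ 249 − 63 = 186.

186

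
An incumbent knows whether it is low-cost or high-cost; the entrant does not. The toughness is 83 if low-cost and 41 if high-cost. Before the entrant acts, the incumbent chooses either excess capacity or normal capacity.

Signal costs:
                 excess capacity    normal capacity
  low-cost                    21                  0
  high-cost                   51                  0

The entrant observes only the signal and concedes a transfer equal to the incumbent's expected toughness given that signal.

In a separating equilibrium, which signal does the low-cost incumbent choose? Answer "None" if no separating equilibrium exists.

Try low-cost → excess capacity, high-cost → normal capacity:
  If types separate, excess capacity earns payment 83 and normal capacity earns 41.
  Low-cost: excess capacity gives 83 − 21 = 62; normal capacity gives 41 − 0 = 41. No deviation. ✓
  High-cost: normal capacity gives 41 − 0 = 41; excess capacity gives 83 − 51 = 32. No deviation. ✓
Both hold — the low-cost type sends excess capacity.

excess capacity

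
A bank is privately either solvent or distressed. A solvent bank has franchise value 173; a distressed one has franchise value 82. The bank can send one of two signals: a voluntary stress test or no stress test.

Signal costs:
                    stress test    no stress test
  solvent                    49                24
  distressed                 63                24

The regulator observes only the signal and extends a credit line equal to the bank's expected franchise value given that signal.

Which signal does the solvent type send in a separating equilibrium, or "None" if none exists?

None

Try solvent → stress test, distressed → no stress test:
  Under separation the regulator infers type exactly: stress test → solvent (pays 173), no stress test → distressed (pays 82).
  Solvent: stress test gives 173 − 49 = 124; no stress test gives 82 − 24 = 58. No deviation. ✓
  Distressed: no stress test gives 82 − 24 = 58; stress test gives 173 − 63 = 110. Would deviate. ✗
Try solvent → no stress test, distressed → stress test:
  Under separation the regulator infers type exactly: no stress test → solvent (pays 173), stress test → distressed (pays 82).
  Solvent: no stress test gives 173 − 24 = 149; stress test gives 82 − 49 = 33. No deviation. ✓
  Distressed: stress test gives 82 − 63 = 19; no stress test gives 173 − 24 = 149. Would deviate. ✗
Neither assignment is incentive-compatible.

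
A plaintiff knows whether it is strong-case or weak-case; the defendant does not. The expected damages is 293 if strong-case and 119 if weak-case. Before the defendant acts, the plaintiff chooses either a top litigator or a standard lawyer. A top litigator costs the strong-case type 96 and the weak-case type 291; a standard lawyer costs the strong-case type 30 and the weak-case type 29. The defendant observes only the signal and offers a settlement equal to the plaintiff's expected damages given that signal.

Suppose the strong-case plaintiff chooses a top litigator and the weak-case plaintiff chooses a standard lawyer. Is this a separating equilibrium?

Yes

Under separation the defendant infers type exactly: top litigator → strong-case (pays 293), standard lawyer → weak-case (pays 119).
Strong-case: top litigator gives 293 − 96 = 197; standard lawyer gives 119 − 30 = 89. No deviation. ✓
Weak-case: standard lawyer gives 119 − 29 = 90; top litigator gives 293 − 291 = 2. No deviation. ✓
Neither type gains from mimicking the other.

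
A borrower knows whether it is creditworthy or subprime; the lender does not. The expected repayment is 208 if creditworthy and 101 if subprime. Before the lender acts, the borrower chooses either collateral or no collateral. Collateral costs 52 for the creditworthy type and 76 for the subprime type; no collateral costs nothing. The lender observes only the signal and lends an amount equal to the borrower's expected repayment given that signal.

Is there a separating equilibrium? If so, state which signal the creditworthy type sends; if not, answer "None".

Try creditworthy → collateral, subprime → no collateral:
  Under separation the lender infers type exactly: collateral → creditworthy (pays 208), no collateral → subprime (pays 101).
  Creditworthy: collateral gives 208 − 52 = 156; no collateral gives 101 − 0 = 101. No deviation. ✓
  Subprime: no collateral gives 101 − 0 = 101; collateral gives 208 − 76 = 132. Would deviate. ✗
Try creditworthy → no collateral, subprime → collateral:
  Under separation the lender infers type exactly: no collateral → creditworthy (pays 208), collateral → subprime (pays 101).
  Creditworthy: no collateral gives 208 − 0 = 208; collateral gives 101 − 52 = 49. No deviation. ✓
  Subprime: collateral gives 101 − 76 = 25; no collateral gives 208 − 0 = 208. Would deviate. ✗
Neither assignment is incentive-compatible.

None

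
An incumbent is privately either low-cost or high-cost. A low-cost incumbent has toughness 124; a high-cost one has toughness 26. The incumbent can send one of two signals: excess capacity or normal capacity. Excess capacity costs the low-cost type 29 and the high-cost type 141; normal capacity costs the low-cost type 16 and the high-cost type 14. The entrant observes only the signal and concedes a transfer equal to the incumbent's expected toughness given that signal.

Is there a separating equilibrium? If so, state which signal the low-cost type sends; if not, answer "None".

excess capacity

Try low-cost → excess capacity, high-cost → normal capacity:
  If types separate, excess capacity earns payment 124 and normal capacity earns 26.
  Low-cost: excess capacity gives 124 − 29 = 95; normal capacity gives 26 − 16 = 10. No deviation. ✓
  High-cost: normal capacity gives 26 − 14 = 12; excess capacity gives 124 − 141 = -17. No deviation. ✓
Both hold — the low-cost type sends excess capacity.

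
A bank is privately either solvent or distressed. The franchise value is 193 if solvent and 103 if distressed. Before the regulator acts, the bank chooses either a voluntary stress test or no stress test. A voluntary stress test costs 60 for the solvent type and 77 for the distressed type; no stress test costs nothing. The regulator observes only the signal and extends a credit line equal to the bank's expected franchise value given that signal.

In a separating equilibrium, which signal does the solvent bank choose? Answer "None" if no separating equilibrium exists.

Try solvent → stress test, distressed → no stress test:
  Under separation the regulator infers type exactly: stress test → solvent (pays 193), no stress test → distressed (pays 103).
  Solvent: stress test gives 193 − 60 = 133; no stress test gives 103 − 0 = 103. No deviation. ✓
  Distressed: no stress test gives 103 − 0 = 103; stress test gives 193 − 77 = 116. Would deviate. ✗
Try solvent → no stress test, distressed → stress test:
  Under separation the regulator infers type exactly: no stress test → solvent (pays 193), stress test → distressed (pays 103).
  Solvent: no stress test gives 193 − 0 = 193; stress test gives 103 − 60 = 43. No deviation. ✓
  Distressed: stress test gives 103 − 77 = 26; no stress test gives 193 − 0 = 193. Would deviate. ✗
Neither assignment is incentive-compatible.

None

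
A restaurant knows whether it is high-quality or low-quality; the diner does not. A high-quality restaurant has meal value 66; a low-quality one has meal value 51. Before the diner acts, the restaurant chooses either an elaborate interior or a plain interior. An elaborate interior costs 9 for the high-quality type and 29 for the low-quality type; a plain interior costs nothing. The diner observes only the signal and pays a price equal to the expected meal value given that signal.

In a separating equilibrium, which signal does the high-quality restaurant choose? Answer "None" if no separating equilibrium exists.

Try high-quality → elaborate interior, low-quality → plain interior:
  If types separate, elaborate interior earns payment 66 and plain interior earns 51.
  High-quality: elaborate interior gives 66 − 9 = 57; plain interior gives 51 − 0 = 51. No deviation. ✓
  Low-quality: plain interior gives 51 − 0 = 51; elaborate interior gives 66 − 29 = 37. No deviation. ✓
Both hold — the high-quality type sends elaborate interior.

elaborate interior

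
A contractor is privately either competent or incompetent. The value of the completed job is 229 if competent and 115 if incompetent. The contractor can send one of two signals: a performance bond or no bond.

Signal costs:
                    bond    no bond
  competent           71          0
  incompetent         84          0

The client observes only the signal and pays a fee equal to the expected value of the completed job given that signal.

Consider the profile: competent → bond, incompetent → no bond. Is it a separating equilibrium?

No

Under separation the client infers type exactly: bond → competent (pays 229), no bond → incompetent (pays 115).
Competent: bond gives 229 − 71 = 158; no bond gives 115 − 0 = 115. No deviation. ✓
Incompetent: no bond gives 115 − 0 = 115; bond gives 229 − 84 = 145. Would deviate. ✗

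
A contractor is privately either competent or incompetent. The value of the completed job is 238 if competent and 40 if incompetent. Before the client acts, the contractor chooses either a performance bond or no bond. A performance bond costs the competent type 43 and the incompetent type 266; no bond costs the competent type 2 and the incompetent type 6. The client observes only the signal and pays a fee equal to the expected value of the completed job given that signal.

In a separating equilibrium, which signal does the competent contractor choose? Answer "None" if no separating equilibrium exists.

Try competent → bond, incompetent → no bond:
  If types separate, bond earns payment 238 and no bond earns 40.
  Competent: bond gives 238 − 43 = 195; no bond gives 40 − 2 = 38. No deviation. ✓
  Incompetent: no bond gives 40 − 6 = 34; bond gives 238 − 266 = -28. No deviation. ✓
Both hold — the competent type sends bond.

bond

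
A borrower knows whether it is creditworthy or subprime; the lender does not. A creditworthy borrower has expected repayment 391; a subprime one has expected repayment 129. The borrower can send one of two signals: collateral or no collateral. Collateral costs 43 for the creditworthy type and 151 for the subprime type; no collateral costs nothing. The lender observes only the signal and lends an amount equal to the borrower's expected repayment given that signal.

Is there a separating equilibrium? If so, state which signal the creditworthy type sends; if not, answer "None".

Try creditworthy → collateral, subprime → no collateral:
  Under separation the lender infers type exactly: collateral → creditworthy (pays 391), no collateral → subprime (pays 129).
  Creditworthy: collateral gives 391 − 43 = 348; no collateral gives 129 − 0 = 129. No deviation. ✓
  Subprime: no collateral gives 129 − 0 = 129; collateral gives 391 − 151 = 240. Would deviate. ✗
Try creditworthy → no collateral, subprime → collateral:
  Under separation the lender infers type exactly: no collateral → creditworthy (pays 391), collateral → subprime (pays 129).
  Creditworthy: no collateral gives 391 − 0 = 391; collateral gives 129 − 43 = 86. No deviation. ✓
  Subprime: collateral gives 129 − 151 = -22; no collateral gives 391 − 0 = 391. Would deviate. ✗
Neither assignment is incentive-compatible.

None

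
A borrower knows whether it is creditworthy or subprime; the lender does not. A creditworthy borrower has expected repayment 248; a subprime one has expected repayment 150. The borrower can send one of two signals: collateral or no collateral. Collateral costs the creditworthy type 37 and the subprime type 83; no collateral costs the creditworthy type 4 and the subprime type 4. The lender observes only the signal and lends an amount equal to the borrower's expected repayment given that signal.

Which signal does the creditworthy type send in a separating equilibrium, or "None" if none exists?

Try creditworthy → collateral, subprime → no collateral:
  If types separate, collateral earns payment 248 and no collateral earns 150.
  Creditworthy: collateral gives 248 − 37 = 211; no collateral gives 150 − 4 = 146. No deviation. ✓
  Subprime: no collateral gives 150 − 4 = 146; collateral gives 248 − 83 = 165. Would deviate. ✗
Try creditworthy → no collateral, subprime → collateral:
  If types separate, no collateral earns payment 248 and collateral earns 150.
  Creditworthy: no collateral gives 248 − 4 = 244; collateral gives 150 − 37 = 113. No deviation. ✓
  Subprime: collateral gives 150 − 83 = 67; no collateral gives 248 − 4 = 244. Would deviate. ✗
Neither assignment is incentive-compatible.

None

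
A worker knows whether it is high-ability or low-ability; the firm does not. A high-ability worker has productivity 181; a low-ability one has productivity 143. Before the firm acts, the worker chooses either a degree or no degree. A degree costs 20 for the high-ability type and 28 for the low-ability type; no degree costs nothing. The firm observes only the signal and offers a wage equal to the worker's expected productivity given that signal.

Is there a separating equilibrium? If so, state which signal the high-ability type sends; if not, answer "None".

Try high-ability → degree, low-ability → no degree:
  If types separate, degree earns payment 181 and no degree earns 143.
  High-ability: degree gives 181 − 20 = 161; no degree gives 143 − 0 = 143. No deviation. ✓
  Low-ability: no degree gives 143 − 0 = 143; degree gives 181 − 28 = 153. Would deviate. ✗
Try high-ability → no degree, low-ability → degree:
  If types separate, no degree earns payment 181 and degree earns 143.
  High-ability: no degree gives 181 − 0 = 181; degree gives 143 − 20 = 123. No deviation. ✓
  Low-ability: degree gives 143 − 28 = 115; no degree gives 181 − 0 = 181. Would deviate. ✗
Neither assignment is incentive-compatible.

None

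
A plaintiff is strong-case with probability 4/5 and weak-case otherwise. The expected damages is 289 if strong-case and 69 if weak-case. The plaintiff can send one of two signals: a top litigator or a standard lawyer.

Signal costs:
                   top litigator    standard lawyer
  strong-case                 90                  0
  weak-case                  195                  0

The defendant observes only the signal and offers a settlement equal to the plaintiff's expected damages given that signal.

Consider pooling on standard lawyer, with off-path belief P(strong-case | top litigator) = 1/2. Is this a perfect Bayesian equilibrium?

On the equilibrium path (standard lawyer) the defendant holds the prior 4/5 and pays 4/5·289 + 1/5·69 = 245. Off-path (top litigator) belief 1/2 gives 1/2·289 + 1/2·69 = 179.
Strong-case: standard lawyer gives 245 − 0 = 245; top litigator gives 179 − 90 = 89. Stays. ✓
Weak-case: standard lawyer gives 245 − 0 = 245; top litigator gives 179 − 195 = -16. Stays. ✓
Beliefs are Bayes-consistent on-path and both types best-respond.

Yes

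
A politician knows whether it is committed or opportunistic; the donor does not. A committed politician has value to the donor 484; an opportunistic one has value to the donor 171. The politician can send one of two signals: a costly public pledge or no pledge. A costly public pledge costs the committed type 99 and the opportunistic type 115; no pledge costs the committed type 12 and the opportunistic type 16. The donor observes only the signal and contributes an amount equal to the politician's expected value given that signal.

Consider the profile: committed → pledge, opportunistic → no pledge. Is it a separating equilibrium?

Under separation the donor infers type exactly: pledge → committed (pays 484), no pledge → opportunistic (pays 171).
Committed: pledge gives 484 − 99 = 385; no pledge gives 171 − 12 = 159. No deviation. ✓
Opportunistic: no pledge gives 171 − 16 = 155; pledge gives 484 − 115 = 369. Would deviate. ✗

No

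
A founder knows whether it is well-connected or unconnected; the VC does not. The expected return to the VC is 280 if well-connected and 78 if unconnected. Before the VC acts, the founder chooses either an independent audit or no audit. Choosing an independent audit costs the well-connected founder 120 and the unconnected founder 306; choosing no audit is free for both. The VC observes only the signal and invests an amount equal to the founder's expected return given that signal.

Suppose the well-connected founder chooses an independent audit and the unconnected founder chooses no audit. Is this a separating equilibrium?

Yes

If types separate, audit earns payment 280 and no audit earns 78.
Well-connected: audit gives 280 − 120 = 160; no audit gives 78 − 0 = 78. No deviation. ✓
Unconnected: no audit gives 78 − 0 = 78; audit gives 280 − 306 = -26. No deviation. ✓
Both incentive constraints hold.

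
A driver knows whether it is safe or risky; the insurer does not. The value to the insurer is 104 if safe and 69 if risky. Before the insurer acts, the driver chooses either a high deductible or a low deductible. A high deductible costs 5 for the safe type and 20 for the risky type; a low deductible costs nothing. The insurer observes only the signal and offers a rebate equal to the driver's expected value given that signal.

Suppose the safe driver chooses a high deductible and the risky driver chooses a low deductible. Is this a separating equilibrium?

No

If types separate, high deductible earns payment 104 and low deductible earns 69.
Safe: high deductible gives 104 − 5 = 99; low deductible gives 69 − 0 = 69. No deviation. ✓
Risky: low deductible gives 69 − 0 = 69; high deductible gives 104 − 20 = 84. Would deviate. ✗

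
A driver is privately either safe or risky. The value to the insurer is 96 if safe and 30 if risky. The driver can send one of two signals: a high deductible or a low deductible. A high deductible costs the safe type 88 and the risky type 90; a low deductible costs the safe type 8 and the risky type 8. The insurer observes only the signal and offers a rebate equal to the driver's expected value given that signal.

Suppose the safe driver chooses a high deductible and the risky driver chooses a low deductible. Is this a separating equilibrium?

No

Under separation the insurer infers type exactly: high deductible → safe (pays 96), low deductible → risky (pays 30).
Safe: high deductible gives 96 − 88 = 8; low deductible gives 30 − 8 = 22. Would deviate. ✗
Risky: low deductible gives 30 − 8 = 22; high deductible gives 96 − 90 = 6. No deviation. ✓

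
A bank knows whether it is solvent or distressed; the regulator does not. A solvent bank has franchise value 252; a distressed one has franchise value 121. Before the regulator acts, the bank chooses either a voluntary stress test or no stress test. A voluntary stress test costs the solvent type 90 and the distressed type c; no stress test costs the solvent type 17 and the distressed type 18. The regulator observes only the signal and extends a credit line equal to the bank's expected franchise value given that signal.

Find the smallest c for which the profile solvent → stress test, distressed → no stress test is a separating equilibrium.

149

Under separation: stress test → solvent (pays 252); no stress test → distressed (pays 121).
Solvent: 252 − 90 = 162 ≥ 121 − 17 = 104. Holds regardless of c. ✓
Distressed: 121 − 18 ≥ 252 − c, so c ≥ 252 − 103 = 149.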